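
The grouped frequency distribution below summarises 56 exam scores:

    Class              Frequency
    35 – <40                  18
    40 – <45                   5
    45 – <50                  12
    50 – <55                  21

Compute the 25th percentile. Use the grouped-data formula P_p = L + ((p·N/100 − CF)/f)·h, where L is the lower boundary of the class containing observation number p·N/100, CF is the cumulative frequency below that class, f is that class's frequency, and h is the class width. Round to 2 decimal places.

N = 56; target position k = 25/100 · 56 = 14.
Cumulative frequencies: 18, 23, 35, 56.
Observation 14 falls in the class 35 – <40.
L = 35, CF = 0, f = 18, h = 5.
P25 = 35 + ((14 − 0)/18)·5 = 35 + 3.88889 = 38.8889.

38.89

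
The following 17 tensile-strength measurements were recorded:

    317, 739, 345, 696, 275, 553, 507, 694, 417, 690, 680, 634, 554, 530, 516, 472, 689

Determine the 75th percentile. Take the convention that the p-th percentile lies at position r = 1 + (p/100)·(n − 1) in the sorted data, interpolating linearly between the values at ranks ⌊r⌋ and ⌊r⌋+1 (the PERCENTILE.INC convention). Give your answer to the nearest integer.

Sorted: 275, 317, 345, 417, 472, 507, 516, 530, 553, 554, 634, 680, 689, 690, 694, 696, 739.
n = 17.
r = 1 + (75/100)·(17 − 1) = 1 + 12 = 13.
r is an integer, so P75 is the value at rank 13: 689.

689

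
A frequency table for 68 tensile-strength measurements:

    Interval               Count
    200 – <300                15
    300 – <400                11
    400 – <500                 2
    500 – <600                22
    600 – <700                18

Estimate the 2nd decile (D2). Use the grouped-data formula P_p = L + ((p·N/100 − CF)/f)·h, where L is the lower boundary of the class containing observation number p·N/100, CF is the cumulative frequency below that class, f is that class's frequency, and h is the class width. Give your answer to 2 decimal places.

290.67

N = 68; target position k = 20/100 · 68 = 13.6.
Cumulative frequencies: 15, 26, 28, 50, 68.
Observation 13.6 falls in the class 200 – <300.
L = 200, CF = 0, f = 15, h = 100.
P20 = 200 + ((13.6 − 0)/15)·100 = 200 + 90.6667 = 290.667.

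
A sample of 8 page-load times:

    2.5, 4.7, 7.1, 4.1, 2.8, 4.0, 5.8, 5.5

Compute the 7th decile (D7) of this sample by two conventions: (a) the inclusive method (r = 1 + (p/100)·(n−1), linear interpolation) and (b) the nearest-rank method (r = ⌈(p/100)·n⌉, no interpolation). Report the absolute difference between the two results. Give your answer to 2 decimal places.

0.08

Sorted: 2.5, 2.8, 4.0, 4.1, 4.7, 5.5, 5.8, 7.1.
n = 8.
(a) r = 5.9; between ranks 5 (4.7) and 6 (5.5): 5.42.
(b) the nearest-rank method: rank 6 → 5.5.
|5.42 − 5.5| = 0.08.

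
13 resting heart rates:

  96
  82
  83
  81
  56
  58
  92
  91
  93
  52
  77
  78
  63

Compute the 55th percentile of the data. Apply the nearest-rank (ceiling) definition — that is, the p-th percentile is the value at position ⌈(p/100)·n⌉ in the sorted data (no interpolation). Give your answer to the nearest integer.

82

Sorted: 52, 56, 58, 63, 77, 78, 81, 82, 83, 91, 92, 93, 96.
n = 13.
Position = ⌈55/100 · 13⌉ = ⌈7.15⌉ = 8.
The value at rank 8 is 82.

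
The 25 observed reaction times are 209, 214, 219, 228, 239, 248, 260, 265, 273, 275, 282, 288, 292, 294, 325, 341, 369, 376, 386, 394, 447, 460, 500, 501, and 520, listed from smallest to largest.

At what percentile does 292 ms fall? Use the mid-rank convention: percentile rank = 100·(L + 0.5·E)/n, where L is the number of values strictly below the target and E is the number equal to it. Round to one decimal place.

50.0

Count below 292: L = 12; count equal: E = 1; n = 25.
Percentile rank = 100·(12 + 0.5·1)/25 = 100·12.5/25 = 50.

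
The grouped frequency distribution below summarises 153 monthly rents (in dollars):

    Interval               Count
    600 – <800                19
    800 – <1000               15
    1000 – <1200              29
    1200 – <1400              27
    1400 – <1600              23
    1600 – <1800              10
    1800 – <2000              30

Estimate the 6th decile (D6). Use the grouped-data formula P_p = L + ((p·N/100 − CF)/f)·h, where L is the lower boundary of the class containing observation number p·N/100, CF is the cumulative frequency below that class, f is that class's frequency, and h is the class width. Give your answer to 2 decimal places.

N = 153; target position k = 60/100 · 153 = 91.8.
Cumulative frequencies: 19, 34, 63, 90, 113, 123, 153.
Observation 91.8 falls in the class 1400 – <1600.
L = 1400, CF = 90, f = 23, h = 200.
P60 = 1400 + ((91.8 − 90)/23)·200 = 1400 + 15.6522 = 1415.65.

1415.65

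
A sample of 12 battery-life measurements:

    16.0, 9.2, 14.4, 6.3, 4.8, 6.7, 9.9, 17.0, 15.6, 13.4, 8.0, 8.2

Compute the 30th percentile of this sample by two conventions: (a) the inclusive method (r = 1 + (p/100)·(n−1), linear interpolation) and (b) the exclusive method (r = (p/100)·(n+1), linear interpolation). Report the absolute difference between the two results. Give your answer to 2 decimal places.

0.19

Sorted: 4.8, 6.3, 6.7, 8.0, 8.2, 9.2, 9.9, 13.4, 14.4, 15.6, 16.0, 17.0.
n = 12.
(a) r = 4.3; between ranks 4 (8.0) and 5 (8.2): 8.06.
(b) r = 3.9; between ranks 3 (6.7) and 4 (8.0): 7.87.
|8.06 − 7.87| = 0.19.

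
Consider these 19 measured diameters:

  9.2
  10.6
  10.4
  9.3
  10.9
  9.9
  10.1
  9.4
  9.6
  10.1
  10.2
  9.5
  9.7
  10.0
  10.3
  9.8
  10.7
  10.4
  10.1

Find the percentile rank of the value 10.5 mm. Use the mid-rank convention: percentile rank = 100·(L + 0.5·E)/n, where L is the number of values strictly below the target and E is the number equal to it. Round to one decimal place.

84.2

Sorted: 9.2, 9.3, 9.4, 9.5, 9.6, 9.7, 9.8, 9.9, 10.0, 10.1, 10.1, 10.1, 10.2, 10.3, 10.4, 10.4, 10.6, 10.7, 10.9.
Count below 10.5: L = 16; count equal: E = 0; n = 19.
Percentile rank = 100·(16 + 0.5·0)/19 = 100·16/19 = 84.21.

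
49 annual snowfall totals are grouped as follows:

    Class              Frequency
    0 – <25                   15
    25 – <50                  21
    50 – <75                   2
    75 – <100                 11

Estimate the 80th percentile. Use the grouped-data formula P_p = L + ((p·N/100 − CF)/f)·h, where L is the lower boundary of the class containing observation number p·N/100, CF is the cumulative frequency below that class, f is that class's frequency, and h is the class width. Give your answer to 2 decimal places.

N = 49; target position k = 80/100 · 49 = 39.2.
Cumulative frequencies: 15, 36, 38, 49.
Observation 39.2 falls in the class 75 – <100.
L = 75, CF = 38, f = 11, h = 25.
P80 = 75 + ((39.2 − 38)/11)·25 = 75 + 2.72727 = 77.7273.

77.73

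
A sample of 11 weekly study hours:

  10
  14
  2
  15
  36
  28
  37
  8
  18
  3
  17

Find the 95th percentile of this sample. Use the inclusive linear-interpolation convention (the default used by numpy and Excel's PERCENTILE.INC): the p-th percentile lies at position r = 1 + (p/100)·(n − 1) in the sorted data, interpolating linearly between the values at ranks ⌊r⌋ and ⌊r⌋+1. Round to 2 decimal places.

36.50

Sorted: 2, 3, 8, 10, 14, 15, 17, 18, 28, 36, 37.
n = 11.
r = 1 + (95/100)·(11 − 1) = 1 + 9.5 = 10.5.
Rank 10 is 36 and rank 11 is 37.
Interpolate: 36 + 0.5·(37 − 36) = 36 + 0.5·1 = 36.5.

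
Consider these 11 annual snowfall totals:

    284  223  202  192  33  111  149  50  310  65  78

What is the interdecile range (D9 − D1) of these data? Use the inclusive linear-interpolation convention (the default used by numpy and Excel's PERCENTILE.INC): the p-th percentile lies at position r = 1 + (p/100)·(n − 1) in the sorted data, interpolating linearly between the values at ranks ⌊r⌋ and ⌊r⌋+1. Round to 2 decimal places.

Sorted: 33, 50, 65, 78, 111, 149, 192, 202, 223, 284, 310.
n = 11.
P10: r = 2 (integer) → 50.
P90: r = 10 (integer) → 284.
Difference: 284 − 50 = 234.

234.00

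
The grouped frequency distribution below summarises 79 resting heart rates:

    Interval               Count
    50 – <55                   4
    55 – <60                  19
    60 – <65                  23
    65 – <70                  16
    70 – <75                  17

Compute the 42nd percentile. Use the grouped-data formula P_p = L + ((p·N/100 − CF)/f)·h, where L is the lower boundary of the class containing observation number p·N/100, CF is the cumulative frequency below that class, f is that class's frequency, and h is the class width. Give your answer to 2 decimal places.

62.21

N = 79; target position k = 42/100 · 79 = 33.18.
Cumulative frequencies: 4, 23, 46, 62, 79.
Observation 33.18 falls in the class 60 – <65.
L = 60, CF = 23, f = 23, h = 5.
P42 = 60 + ((33.18 − 23)/23)·5 = 60 + 2.21304 = 62.213.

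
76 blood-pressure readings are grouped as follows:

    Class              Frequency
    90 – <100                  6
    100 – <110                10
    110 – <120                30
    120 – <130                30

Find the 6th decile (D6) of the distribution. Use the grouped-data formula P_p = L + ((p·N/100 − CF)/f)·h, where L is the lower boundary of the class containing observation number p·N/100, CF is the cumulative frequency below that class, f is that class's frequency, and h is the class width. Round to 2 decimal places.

119.87

N = 76; target position k = 60/100 · 76 = 45.6.
Cumulative frequencies: 6, 16, 46, 76.
Observation 45.6 falls in the class 110 – <120.
L = 110, CF = 16, f = 30, h = 10.
P60 = 110 + ((45.6 − 16)/30)·10 = 110 + 9.86667 = 119.867.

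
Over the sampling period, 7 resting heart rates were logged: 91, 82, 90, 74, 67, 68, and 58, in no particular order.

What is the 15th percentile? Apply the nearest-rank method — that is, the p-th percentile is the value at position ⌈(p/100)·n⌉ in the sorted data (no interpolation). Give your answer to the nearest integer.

67

Sorted: 58, 67, 68, 74, 82, 90, 91.
n = 7.
Position = ⌈15/100 · 7⌉ = ⌈1.05⌉ = 2.
The value at rank 2 is 67.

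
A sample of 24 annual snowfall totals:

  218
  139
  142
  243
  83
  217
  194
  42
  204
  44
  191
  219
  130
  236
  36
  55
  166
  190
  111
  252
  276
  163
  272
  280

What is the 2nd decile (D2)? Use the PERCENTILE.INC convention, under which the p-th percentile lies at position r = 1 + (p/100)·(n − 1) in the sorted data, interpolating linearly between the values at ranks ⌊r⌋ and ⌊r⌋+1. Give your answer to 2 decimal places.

99.80

Sorted: 36, 42, 44, 55, 83, 111, 130, 139, 142, 163, 166, 190, 191, 194, 204, 217, 218, 219, 236, 243, 252, 272, 276, 280.
n = 24.
r = 1 + (20/100)·(24 − 1) = 1 + 4.6 = 5.6.
Rank 5 is 83 and rank 6 is 111.
Interpolate: 83 + 0.6·(111 − 83) = 83 + 0.6·28 = 99.8.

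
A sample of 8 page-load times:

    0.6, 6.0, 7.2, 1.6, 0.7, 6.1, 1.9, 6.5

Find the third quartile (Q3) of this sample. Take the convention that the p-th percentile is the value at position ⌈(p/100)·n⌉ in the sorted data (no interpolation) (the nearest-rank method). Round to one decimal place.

Sorted: 0.6, 0.7, 1.6, 1.9, 6.0, 6.1, 6.5, 7.2.
n = 8.
Position = ⌈75/100 · 8⌉ = ⌈6⌉ = 6.
The value at rank 6 is 6.1.

6.1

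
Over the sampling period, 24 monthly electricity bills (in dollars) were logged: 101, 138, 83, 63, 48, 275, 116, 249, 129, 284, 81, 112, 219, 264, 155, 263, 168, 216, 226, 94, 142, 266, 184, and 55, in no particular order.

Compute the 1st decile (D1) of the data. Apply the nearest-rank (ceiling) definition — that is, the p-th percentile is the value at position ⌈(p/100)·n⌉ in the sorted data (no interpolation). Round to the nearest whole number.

63

Sorted: 48, 55, 63, 81, 83, 94, 101, 112, 116, 129, 138, 142, 155, 168, 184, 216, 219, 226, 249, 263, 264, 266, 275, 284.
n = 24.
Position = ⌈10/100 · 24⌉ = ⌈2.4⌉ = 3.
The value at rank 3 is 63.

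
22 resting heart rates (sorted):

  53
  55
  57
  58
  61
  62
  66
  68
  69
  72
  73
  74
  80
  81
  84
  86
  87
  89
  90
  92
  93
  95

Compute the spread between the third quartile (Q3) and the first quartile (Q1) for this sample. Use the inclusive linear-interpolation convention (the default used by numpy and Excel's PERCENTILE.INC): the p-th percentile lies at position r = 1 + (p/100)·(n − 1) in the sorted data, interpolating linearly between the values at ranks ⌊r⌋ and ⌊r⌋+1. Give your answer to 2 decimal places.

23.75

n = 22.
P25: r = 6.25; ranks 6–7 are 62, 66; interpolating gives 63.
P75: r = 16.75; ranks 16–17 are 86, 87; interpolating gives 86.75.
Difference: 86.75 − 63 = 23.75.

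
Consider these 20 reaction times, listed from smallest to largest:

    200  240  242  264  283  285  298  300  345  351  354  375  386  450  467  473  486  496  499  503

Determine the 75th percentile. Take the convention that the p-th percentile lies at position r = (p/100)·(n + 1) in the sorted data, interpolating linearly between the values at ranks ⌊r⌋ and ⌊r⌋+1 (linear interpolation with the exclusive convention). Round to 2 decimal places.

471.50

n = 20.
r = (75/100)·(20 + 1) = 15.75.
Rank 15 is 467 and rank 16 is 473.
Interpolate: 467 + 0.75·(473 − 467) = 467 + 0.75·6 = 471.5.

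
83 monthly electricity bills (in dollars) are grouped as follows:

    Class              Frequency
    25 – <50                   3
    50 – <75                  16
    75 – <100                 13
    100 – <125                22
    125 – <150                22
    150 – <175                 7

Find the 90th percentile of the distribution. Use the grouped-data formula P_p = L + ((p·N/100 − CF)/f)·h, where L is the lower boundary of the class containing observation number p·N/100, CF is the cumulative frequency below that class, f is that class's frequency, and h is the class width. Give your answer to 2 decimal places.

N = 83; target position k = 90/100 · 83 = 74.7.
Cumulative frequencies: 3, 19, 32, 54, 76, 83.
Observation 74.7 falls in the class 125 – <150.
L = 125, CF = 54, f = 22, h = 25.
P90 = 125 + ((74.7 − 54)/22)·25 = 125 + 23.5227 = 148.523.

148.52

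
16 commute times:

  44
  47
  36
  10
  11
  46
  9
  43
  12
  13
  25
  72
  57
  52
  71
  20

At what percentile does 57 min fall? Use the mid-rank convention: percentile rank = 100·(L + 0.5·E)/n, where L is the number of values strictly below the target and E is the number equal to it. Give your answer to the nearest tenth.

84.4

Sorted: 9, 10, 11, 12, 13, 20, 25, 36, 43, 44, 46, 47, 52, 57, 71, 72.
Count below 57: L = 13; count equal: E = 1; n = 16.
Percentile rank = 100·(13 + 0.5·1)/16 = 100·13.5/16 = 84.38.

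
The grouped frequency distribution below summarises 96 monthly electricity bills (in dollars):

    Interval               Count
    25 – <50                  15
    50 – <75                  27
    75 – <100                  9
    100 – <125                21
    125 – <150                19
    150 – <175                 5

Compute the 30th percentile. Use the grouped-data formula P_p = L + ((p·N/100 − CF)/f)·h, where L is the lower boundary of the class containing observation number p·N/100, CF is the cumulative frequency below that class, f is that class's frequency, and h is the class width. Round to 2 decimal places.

62.78

N = 96; target position k = 30/100 · 96 = 28.8.
Cumulative frequencies: 15, 42, 51, 72, 91, 96.
Observation 28.8 falls in the class 50 – <75.
L = 50, CF = 15, f = 27, h = 25.
P30 = 50 + ((28.8 − 15)/27)·25 = 50 + 12.7778 = 62.7778.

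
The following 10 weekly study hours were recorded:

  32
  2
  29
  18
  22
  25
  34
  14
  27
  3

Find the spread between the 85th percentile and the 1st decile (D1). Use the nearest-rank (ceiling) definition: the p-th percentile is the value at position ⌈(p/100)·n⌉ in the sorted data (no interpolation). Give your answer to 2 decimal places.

30.00

Sorted: 2, 3, 14, 18, 22, 25, 27, 29, 32, 34.
n = 10.
P10: rank ⌈10/100·10⌉ = 1 → 2.
P85: rank ⌈85/100·10⌉ = 9 → 32.
Difference: 32 − 2 = 30.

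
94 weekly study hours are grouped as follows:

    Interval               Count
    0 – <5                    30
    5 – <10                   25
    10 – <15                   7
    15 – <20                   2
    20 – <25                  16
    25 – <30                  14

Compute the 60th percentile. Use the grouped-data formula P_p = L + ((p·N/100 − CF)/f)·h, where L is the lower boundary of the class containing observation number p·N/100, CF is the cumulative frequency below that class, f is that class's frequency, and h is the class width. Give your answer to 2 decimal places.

N = 94; target position k = 60/100 · 94 = 56.4.
Cumulative frequencies: 30, 55, 62, 64, 80, 94.
Observation 56.4 falls in the class 10 – <15.
L = 10, CF = 55, f = 7, h = 5.
P60 = 10 + ((56.4 − 55)/7)·5 = 10 + 1 = 11.

11.00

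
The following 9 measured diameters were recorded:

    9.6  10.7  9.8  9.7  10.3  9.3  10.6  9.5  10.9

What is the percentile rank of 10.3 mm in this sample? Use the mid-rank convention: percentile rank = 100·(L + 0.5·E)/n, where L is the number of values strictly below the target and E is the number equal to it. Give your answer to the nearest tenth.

61.1

Sorted: 9.3, 9.5, 9.6, 9.7, 9.8, 10.3, 10.6, 10.7, 10.9.
Count below 10.3: L = 5; count equal: E = 1; n = 9.
Percentile rank = 100·(5 + 0.5·1)/9 = 100·5.5/9 = 61.11.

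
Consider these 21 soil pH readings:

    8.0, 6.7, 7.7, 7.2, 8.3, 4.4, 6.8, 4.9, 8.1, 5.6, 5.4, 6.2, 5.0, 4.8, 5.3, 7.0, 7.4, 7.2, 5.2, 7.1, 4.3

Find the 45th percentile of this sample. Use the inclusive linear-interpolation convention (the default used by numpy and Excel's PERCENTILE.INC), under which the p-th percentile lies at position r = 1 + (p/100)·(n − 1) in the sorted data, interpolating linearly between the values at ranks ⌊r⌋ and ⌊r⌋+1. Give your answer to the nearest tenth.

Sorted: 4.3, 4.4, 4.8, 4.9, 5.0, 5.2, 5.3, 5.4, 5.6, 6.2, 6.7, 6.8, 7.0, 7.1, 7.2, 7.2, 7.4, 7.7, 8.0, 8.1, 8.3.
n = 21.
r = 1 + (45/100)·(21 − 1) = 1 + 9 = 10.
r is an integer, so P45 is the value at rank 10: 6.2.

6.2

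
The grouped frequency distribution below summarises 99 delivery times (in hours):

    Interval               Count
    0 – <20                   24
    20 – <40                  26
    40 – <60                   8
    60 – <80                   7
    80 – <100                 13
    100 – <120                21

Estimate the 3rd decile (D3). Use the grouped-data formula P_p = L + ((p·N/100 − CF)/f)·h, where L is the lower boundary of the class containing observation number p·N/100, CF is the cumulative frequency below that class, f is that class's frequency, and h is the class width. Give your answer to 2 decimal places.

24.38

N = 99; target position k = 30/100 · 99 = 29.7.
Cumulative frequencies: 24, 50, 58, 65, 78, 99.
Observation 29.7 falls in the class 20 – <40.
L = 20, CF = 24, f = 26, h = 20.
P30 = 20 + ((29.7 − 24)/26)·20 = 20 + 4.38462 = 24.3846.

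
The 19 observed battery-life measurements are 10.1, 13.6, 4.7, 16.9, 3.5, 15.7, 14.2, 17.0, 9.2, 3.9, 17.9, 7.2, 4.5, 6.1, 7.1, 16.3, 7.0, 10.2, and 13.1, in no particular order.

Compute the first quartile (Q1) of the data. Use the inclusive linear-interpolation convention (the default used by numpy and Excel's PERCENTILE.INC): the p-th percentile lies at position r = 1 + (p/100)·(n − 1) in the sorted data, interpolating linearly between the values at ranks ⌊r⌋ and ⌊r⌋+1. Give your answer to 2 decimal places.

6.55

Sorted: 3.5, 3.9, 4.5, 4.7, 6.1, 7.0, 7.1, 7.2, 9.2, 10.1, 10.2, 13.1, 13.6, 14.2, 15.7, 16.3, 16.9, 17.0, 17.9.
n = 19.
r = 1 + (25/100)·(19 − 1) = 1 + 4.5 = 5.5.
Rank 5 is 6.1 and rank 6 is 7.0.
Interpolate: 6.1 + 0.5·(7.0 − 6.1) = 6.1 + 0.5·0.9 = 6.55.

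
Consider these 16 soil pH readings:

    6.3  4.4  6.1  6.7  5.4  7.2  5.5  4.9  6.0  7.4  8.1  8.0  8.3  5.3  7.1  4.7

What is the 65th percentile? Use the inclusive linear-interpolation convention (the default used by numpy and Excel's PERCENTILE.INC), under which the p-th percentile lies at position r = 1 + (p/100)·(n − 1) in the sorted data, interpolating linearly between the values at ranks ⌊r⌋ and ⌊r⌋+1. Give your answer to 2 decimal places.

7.00

Sorted: 4.4, 4.7, 4.9, 5.3, 5.4, 5.5, 6.0, 6.1, 6.3, 6.7, 7.1, 7.2, 7.4, 8.0, 8.1, 8.3.
n = 16.
r = 1 + (65/100)·(16 − 1) = 1 + 9.75 = 10.75.
Rank 10 is 6.7 and rank 11 is 7.1.
Interpolate: 6.7 + 0.75·(7.1 − 6.7) = 6.7 + 0.75·0.4 = 7.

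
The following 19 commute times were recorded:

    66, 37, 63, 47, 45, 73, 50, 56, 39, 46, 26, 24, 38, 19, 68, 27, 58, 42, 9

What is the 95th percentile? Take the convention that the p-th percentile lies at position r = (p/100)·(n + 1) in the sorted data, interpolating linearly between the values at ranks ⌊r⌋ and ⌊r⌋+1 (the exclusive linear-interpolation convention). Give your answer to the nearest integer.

73

Sorted: 9, 19, 24, 26, 27, 37, 38, 39, 42, 45, 46, 47, 50, 56, 58, 63, 66, 68, 73.
n = 19.
r = (95/100)·(19 + 1) = 19.
r is an integer, so P95 is the value at rank 19: 73.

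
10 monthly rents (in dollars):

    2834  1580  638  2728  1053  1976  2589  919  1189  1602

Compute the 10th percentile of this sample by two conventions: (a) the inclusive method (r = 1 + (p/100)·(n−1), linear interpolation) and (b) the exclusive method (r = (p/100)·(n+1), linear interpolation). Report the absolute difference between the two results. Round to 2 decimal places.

224.80

Sorted: 638, 919, 1053, 1189, 1580, 1602, 1976, 2589, 2728, 2834.
n = 10.
(a) r = 1.9; between ranks 1 (638) and 2 (919): 890.9.
(b) r = 1.1; between ranks 1 (638) and 2 (919): 666.1.
|890.9 − 666.1| = 224.8.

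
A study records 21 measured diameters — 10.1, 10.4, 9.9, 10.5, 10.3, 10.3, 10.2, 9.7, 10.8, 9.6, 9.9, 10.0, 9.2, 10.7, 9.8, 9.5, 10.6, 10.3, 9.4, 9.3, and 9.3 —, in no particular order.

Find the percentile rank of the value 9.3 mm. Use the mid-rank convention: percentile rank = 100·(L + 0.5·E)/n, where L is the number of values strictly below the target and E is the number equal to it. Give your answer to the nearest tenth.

9.5

Sorted: 9.2, 9.3, 9.3, 9.4, 9.5, 9.6, 9.7, 9.8, 9.9, 9.9, 10.0, 10.1, 10.2, 10.3, 10.3, 10.3, 10.4, 10.5, 10.6, 10.7, 10.8.
Count below 9.3: L = 1; count equal: E = 2; n = 21.
Percentile rank = 100·(1 + 0.5·2)/21 = 100·2/21 = 9.524.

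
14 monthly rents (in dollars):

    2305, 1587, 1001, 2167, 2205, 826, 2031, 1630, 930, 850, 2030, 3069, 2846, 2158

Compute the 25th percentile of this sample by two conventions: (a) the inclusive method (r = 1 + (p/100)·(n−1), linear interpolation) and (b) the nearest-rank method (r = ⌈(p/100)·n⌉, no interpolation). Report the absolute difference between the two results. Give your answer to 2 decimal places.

Sorted: 826, 850, 930, 1001, 1587, 1630, 2030, 2031, 2158, 2167, 2205, 2305, 2846, 3069.
n = 14.
(a) r = 4.25; between ranks 4 (1001) and 5 (1587): 1147.5.
(b) the nearest-rank method: rank 4 → 1001.
|1147.5 − 1001| = 146.5.

146.50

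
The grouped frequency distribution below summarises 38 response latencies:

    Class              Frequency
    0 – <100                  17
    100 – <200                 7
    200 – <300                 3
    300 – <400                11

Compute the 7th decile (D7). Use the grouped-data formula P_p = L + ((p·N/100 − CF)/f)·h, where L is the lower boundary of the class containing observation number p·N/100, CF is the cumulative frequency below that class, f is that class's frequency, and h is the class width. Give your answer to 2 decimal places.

N = 38; target position k = 70/100 · 38 = 26.6.
Cumulative frequencies: 17, 24, 27, 38.
Observation 26.6 falls in the class 200 – <300.
L = 200, CF = 24, f = 3, h = 100.
P70 = 200 + ((26.6 − 24)/3)·100 = 200 + 86.6667 = 286.667.

286.67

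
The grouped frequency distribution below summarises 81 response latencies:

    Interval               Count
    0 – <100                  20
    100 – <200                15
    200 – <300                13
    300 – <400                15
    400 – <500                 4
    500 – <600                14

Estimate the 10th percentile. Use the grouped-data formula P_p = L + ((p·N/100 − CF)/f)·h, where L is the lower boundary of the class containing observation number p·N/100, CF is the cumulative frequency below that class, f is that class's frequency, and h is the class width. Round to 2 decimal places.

N = 81; target position k = 10/100 · 81 = 8.1.
Cumulative frequencies: 20, 35, 48, 63, 67, 81.
Observation 8.1 falls in the class 0 – <100.
L = 0, CF = 0, f = 20, h = 100.
P10 = 0 + ((8.1 − 0)/20)·100 = 0 + 40.5 = 40.5.

40.50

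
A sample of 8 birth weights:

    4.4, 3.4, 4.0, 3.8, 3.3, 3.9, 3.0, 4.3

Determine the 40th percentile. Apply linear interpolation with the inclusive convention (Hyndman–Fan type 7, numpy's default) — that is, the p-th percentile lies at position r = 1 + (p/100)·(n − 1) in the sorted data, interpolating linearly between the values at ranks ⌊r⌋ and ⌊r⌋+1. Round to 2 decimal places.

Sorted: 3.0, 3.3, 3.4, 3.8, 3.9, 4.0, 4.3, 4.4.
n = 8.
r = 1 + (40/100)·(8 − 1) = 1 + 2.8 = 3.8.
Rank 3 is 3.4 and rank 4 is 3.8.
Interpolate: 3.4 + 0.8·(3.8 − 3.4) = 3.4 + 0.8·0.4 = 3.72.

3.72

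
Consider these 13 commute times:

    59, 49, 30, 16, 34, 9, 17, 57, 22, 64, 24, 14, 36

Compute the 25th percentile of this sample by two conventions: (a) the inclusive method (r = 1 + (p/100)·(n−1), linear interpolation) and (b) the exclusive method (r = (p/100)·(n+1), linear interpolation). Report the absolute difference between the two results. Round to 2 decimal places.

Sorted: 9, 14, 16, 17, 22, 24, 30, 34, 36, 49, 57, 59, 64.
n = 13.
(a) r = 4 → value at rank 4 = 17.
(b) r = 3.5; between ranks 3 (16) and 4 (17): 16.5.
|17 − 16.5| = 0.5.

0.50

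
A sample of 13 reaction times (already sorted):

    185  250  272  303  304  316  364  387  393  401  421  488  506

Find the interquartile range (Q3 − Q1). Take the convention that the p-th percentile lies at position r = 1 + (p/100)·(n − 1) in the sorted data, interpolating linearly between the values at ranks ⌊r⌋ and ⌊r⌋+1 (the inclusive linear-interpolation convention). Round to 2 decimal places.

n = 13.
P25: r = 4 (integer) → 303.
P75: r = 10 (integer) → 401.
Difference: 401 − 303 = 98.

98.00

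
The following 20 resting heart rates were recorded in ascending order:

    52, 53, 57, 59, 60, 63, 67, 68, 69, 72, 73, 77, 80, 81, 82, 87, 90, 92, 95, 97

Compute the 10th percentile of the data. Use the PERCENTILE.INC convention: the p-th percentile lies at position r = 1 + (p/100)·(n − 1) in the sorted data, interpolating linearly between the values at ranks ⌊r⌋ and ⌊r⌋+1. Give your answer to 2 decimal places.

56.60

n = 20.
r = 1 + (10/100)·(20 − 1) = 1 + 1.9 = 2.9.
Rank 2 is 53 and rank 3 is 57.
Interpolate: 53 + 0.9·(57 − 53) = 53 + 0.9·4 = 56.6.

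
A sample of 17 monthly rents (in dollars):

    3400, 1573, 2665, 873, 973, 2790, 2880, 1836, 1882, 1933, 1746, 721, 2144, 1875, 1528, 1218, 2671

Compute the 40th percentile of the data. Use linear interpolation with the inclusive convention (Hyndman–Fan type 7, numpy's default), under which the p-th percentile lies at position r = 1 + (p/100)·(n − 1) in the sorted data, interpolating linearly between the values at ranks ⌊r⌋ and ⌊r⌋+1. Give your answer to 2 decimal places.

1782.00

Sorted: 721, 873, 973, 1218, 1528, 1573, 1746, 1836, 1875, 1882, 1933, 2144, 2665, 2671, 2790, 2880, 3400.
n = 17.
r = 1 + (40/100)·(17 − 1) = 1 + 6.4 = 7.4.
Rank 7 is 1746 and rank 8 is 1836.
Interpolate: 1746 + 0.4·(1836 − 1746) = 1746 + 0.4·90 = 1782.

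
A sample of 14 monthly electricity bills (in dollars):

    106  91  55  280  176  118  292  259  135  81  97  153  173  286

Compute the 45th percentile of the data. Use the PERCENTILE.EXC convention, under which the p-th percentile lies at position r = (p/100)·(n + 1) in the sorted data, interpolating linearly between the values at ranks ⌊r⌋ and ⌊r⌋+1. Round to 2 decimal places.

130.75

Sorted: 55, 81, 91, 97, 106, 118, 135, 153, 173, 176, 259, 280, 286, 292.
n = 14.
r = (45/100)·(14 + 1) = 6.75.
Rank 6 is 118 and rank 7 is 135.
Interpolate: 118 + 0.75·(135 − 118) = 118 + 0.75·17 = 130.75.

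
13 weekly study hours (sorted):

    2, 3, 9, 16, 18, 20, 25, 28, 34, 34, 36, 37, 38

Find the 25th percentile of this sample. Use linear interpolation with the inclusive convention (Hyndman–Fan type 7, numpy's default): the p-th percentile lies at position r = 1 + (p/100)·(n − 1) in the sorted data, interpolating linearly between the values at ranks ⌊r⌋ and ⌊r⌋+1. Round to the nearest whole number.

16

n = 13.
r = 1 + (25/100)·(13 − 1) = 1 + 3 = 4.
r is an integer, so P25 is the value at rank 4: 16.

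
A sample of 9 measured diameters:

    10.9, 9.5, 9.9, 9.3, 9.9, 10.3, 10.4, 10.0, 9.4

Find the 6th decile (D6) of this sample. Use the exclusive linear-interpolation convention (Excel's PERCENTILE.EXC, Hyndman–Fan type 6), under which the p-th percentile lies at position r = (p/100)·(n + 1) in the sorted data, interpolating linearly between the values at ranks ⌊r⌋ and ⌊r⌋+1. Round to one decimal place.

Sorted: 9.3, 9.4, 9.5, 9.9, 9.9, 10.0, 10.3, 10.4, 10.9.
n = 9.
r = (60/100)·(9 + 1) = 6.
r is an integer, so P60 is the value at rank 6: 10.0.

10.0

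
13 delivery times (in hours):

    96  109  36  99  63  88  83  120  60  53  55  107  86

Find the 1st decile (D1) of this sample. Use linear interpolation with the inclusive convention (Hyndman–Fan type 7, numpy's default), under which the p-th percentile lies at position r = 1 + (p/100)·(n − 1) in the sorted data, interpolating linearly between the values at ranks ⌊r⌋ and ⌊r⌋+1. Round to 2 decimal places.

53.40

Sorted: 36, 53, 55, 60, 63, 83, 86, 88, 96, 99, 107, 109, 120.
n = 13.
r = 1 + (10/100)·(13 − 1) = 1 + 1.2 = 2.2.
Rank 2 is 53 and rank 3 is 55.
Interpolate: 53 + 0.2·(55 − 53) = 53 + 0.2·2 = 53.4.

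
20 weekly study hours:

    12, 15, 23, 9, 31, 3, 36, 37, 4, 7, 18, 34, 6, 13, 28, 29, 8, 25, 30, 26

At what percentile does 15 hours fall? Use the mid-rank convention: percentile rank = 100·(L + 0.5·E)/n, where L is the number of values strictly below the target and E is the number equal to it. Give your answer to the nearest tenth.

Sorted: 3, 4, 6, 7, 8, 9, 12, 13, 15, 18, 23, 25, 26, 28, 29, 30, 31, 34, 36, 37.
Count below 15: L = 8; count equal: E = 1; n = 20.
Percentile rank = 100·(8 + 0.5·1)/20 = 100·8.5/20 = 42.5.

42.5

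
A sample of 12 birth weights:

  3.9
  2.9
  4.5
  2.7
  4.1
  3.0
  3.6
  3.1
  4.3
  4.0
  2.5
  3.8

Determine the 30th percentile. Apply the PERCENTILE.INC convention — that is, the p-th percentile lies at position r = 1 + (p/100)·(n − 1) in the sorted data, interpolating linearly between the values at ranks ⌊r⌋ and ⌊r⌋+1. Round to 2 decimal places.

Sorted: 2.5, 2.7, 2.9, 3.0, 3.1, 3.6, 3.8, 3.9, 4.0, 4.1, 4.3, 4.5.
n = 12.
r = 1 + (30/100)·(12 − 1) = 1 + 3.3 = 4.3.
Rank 4 is 3.0 and rank 5 is 3.1.
Interpolate: 3.0 + 0.3·(3.1 − 3.0) = 3.0 + 0.3·0.1 = 3.03.

3.03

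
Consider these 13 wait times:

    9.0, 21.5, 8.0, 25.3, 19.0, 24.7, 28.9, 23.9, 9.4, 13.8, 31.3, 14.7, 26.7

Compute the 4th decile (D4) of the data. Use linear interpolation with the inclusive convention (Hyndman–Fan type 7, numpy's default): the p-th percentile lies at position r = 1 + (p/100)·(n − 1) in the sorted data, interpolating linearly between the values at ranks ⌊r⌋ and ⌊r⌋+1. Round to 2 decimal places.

18.14

Sorted: 8.0, 9.0, 9.4, 13.8, 14.7, 19.0, 21.5, 23.9, 24.7, 25.3, 26.7, 28.9, 31.3.
n = 13.
r = 1 + (40/100)·(13 − 1) = 1 + 4.8 = 5.8.
Rank 5 is 14.7 and rank 6 is 19.0.
Interpolate: 14.7 + 0.8·(19.0 − 14.7) = 14.7 + 0.8·4.3 = 18.14.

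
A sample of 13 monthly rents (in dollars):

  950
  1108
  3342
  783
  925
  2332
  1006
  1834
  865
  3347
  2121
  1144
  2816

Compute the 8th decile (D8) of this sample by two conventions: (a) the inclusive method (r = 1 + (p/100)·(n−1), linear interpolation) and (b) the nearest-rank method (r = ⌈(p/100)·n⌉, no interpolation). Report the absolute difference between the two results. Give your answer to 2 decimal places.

Sorted: 783, 865, 925, 950, 1006, 1108, 1144, 1834, 2121, 2332, 2816, 3342, 3347.
n = 13.
(a) r = 10.6; between ranks 10 (2332) and 11 (2816): 2622.4.
(b) the nearest-rank method: rank 11 → 2816.
|2622.4 − 2816| = 193.6.

193.60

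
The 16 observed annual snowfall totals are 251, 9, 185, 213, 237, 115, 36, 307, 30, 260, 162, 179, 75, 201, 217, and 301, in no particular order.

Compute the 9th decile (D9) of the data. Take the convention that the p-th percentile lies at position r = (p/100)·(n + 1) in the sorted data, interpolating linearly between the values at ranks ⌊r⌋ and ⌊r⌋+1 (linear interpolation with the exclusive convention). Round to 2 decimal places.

Sorted: 9, 30, 36, 75, 115, 162, 179, 185, 201, 213, 217, 237, 251, 260, 301, 307.
n = 16.
r = (90/100)·(16 + 1) = 15.3.
Rank 15 is 301 and rank 16 is 307.
Interpolate: 301 + 0.3·(307 − 301) = 301 + 0.3·6 = 302.8.

302.80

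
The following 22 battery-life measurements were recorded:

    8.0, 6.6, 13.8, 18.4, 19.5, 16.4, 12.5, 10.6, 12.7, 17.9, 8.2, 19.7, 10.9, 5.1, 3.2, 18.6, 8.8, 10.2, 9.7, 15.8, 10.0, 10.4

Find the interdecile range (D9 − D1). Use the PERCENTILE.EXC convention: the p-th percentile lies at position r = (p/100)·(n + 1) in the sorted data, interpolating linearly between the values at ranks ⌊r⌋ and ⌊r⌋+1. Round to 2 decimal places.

13.68

Sorted: 3.2, 5.1, 6.6, 8.0, 8.2, 8.8, 9.7, 10.0, 10.2, 10.4, 10.6, 10.9, 12.5, 12.7, 13.8, 15.8, 16.4, 17.9, 18.4, 18.6, 19.5, 19.7.
n = 22.
P10: r = 2.3; ranks 2–3 are 5.1, 6.6; interpolating gives 5.55.
P90: r = 20.7; ranks 20–21 are 18.6, 19.5; interpolating gives 19.23.
Difference: 19.23 − 5.55 = 13.68.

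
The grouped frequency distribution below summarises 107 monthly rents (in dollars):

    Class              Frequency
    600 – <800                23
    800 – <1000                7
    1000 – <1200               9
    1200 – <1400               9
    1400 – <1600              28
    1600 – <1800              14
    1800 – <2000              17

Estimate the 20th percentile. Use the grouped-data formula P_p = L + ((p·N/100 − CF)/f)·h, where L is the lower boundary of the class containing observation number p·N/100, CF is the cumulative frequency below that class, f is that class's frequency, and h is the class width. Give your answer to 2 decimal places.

786.09

N = 107; target position k = 20/100 · 107 = 21.4.
Cumulative frequencies: 23, 30, 39, 48, 76, 90, 107.
Observation 21.4 falls in the class 600 – <800.
L = 600, CF = 0, f = 23, h = 200.
P20 = 600 + ((21.4 − 0)/23)·200 = 600 + 186.087 = 786.087.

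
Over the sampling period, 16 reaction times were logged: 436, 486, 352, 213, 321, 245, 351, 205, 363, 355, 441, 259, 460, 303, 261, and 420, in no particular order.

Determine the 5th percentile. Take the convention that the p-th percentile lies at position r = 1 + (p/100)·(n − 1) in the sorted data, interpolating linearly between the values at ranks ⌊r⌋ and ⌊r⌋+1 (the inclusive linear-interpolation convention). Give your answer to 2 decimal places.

211.00

Sorted: 205, 213, 245, 259, 261, 303, 321, 351, 352, 355, 363, 420, 436, 441, 460, 486.
n = 16.
r = 1 + (5/100)·(16 − 1) = 1 + 0.75 = 1.75.
Rank 1 is 205 and rank 2 is 213.
Interpolate: 205 + 0.75·(213 − 205) = 205 + 0.75·8 = 211.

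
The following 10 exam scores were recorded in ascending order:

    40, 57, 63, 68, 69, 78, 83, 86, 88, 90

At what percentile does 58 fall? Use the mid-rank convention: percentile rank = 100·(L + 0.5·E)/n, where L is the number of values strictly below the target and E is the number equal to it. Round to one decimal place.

Count below 58: L = 2; count equal: E = 0; n = 10.
Percentile rank = 100·(2 + 0.5·0)/10 = 100·2/10 = 20.

20.0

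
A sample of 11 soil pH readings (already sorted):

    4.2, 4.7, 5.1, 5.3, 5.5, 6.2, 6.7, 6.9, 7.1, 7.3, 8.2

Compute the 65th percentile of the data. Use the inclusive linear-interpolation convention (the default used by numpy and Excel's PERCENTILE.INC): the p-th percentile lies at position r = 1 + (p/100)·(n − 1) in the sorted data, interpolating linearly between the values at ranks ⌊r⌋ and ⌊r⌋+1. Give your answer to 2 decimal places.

6.80

n = 11.
r = 1 + (65/100)·(11 − 1) = 1 + 6.5 = 7.5.
Rank 7 is 6.7 and rank 8 is 6.9.
Interpolate: 6.7 + 0.5·(6.9 − 6.7) = 6.7 + 0.5·0.2 = 6.8.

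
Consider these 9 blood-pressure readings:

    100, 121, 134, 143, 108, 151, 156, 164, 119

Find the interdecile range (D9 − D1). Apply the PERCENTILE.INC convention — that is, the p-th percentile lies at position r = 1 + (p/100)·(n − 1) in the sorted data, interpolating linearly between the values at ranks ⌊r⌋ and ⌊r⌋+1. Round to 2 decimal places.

Sorted: 100, 108, 119, 121, 134, 143, 151, 156, 164.
n = 9.
P10: r = 1.8; ranks 1–2 are 100, 108; interpolating gives 106.4.
P90: r = 8.2; ranks 8–9 are 156, 164; interpolating gives 157.6.
Difference: 157.6 − 106.4 = 51.2.

51.20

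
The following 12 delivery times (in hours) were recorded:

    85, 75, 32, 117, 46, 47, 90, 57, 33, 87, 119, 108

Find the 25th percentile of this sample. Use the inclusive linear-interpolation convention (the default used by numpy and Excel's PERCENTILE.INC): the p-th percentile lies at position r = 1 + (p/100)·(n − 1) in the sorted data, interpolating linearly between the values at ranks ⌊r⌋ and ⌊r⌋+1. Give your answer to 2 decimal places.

Sorted: 32, 33, 46, 47, 57, 75, 85, 87, 90, 108, 117, 119.
n = 12.
r = 1 + (25/100)·(12 − 1) = 1 + 2.75 = 3.75.
Rank 3 is 46 and rank 4 is 47.
Interpolate: 46 + 0.75·(47 − 46) = 46 + 0.75·1 = 46.75.

46.75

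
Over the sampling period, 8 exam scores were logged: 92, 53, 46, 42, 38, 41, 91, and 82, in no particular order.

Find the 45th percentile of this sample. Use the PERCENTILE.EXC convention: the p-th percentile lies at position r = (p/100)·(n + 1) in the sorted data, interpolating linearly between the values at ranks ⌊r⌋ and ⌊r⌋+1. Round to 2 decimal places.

Sorted: 38, 41, 42, 46, 53, 82, 91, 92.
n = 8.
r = (45/100)·(8 + 1) = 4.05.
Rank 4 is 46 and rank 5 is 53.
Interpolate: 46 + 0.05·(53 − 46) = 46 + 0.05·7 = 46.35.

46.35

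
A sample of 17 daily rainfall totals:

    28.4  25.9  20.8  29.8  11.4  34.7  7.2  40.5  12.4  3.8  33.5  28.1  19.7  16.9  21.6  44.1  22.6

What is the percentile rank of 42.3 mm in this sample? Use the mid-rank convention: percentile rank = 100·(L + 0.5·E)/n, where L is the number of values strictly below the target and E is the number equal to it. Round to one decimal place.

Sorted: 3.8, 7.2, 11.4, 12.4, 16.9, 19.7, 20.8, 21.6, 22.6, 25.9, 28.1, 28.4, 29.8, 33.5, 34.7, 40.5, 44.1.
Count below 42.3: L = 16; count equal: E = 0; n = 17.
Percentile rank = 100·(16 + 0.5·0)/17 = 100·16/17 = 94.12.

94.1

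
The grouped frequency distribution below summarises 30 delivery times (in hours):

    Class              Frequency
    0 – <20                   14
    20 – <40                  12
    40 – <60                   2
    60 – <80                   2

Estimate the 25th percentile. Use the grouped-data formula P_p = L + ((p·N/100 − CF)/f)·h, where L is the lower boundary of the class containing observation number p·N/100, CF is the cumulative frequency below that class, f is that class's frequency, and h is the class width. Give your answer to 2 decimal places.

10.71

N = 30; target position k = 25/100 · 30 = 7.5.
Cumulative frequencies: 14, 26, 28, 30.
Observation 7.5 falls in the class 0 – <20.
L = 0, CF = 0, f = 14, h = 20.
P25 = 0 + ((7.5 − 0)/14)·20 = 0 + 10.7143 = 10.7143.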